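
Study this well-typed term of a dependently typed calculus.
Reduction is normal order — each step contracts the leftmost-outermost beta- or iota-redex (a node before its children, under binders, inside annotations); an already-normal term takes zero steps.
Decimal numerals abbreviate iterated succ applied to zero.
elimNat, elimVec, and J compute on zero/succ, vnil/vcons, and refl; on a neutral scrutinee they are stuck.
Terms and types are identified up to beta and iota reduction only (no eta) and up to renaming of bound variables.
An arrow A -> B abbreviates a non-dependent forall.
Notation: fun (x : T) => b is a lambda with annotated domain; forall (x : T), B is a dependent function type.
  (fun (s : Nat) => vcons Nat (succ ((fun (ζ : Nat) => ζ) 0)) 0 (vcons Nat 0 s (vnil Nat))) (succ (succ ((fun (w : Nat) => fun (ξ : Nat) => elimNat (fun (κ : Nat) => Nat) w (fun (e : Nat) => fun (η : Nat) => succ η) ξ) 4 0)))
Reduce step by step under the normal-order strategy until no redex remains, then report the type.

normal-order reduction:
  (fun (s : Nat) => vcons Nat (succ ((fun (ζ : Nat) => ζ) 0)) 0 (vcons Nat 0 s (vnil Nat))) (succ (succ ((fun (w : Nat) => fun (ξ : Nat) => elimNat (fun (κ : Nat) => Nat) w (fun (e : Nat) => fun (η : Nat) => succ η) ξ) 4 0)))
  ~> vcons Nat (succ ((fun (s : Nat) => s) 0)) 0 (vcons Nat 0 (succ (succ ((fun (ζ : Nat) => fun (w : Nat) => elimNat (fun (ξ : Nat) => Nat) ζ (fun (κ : Nat) => fun (e : Nat) => succ e) w) 4 0))) (vnil Nat))
  ~> vcons Nat 1 0 (vcons Nat 0 (succ (succ ((fun (s : Nat) => fun (ζ : Nat) => elimNat (fun (w : Nat) => Nat) s (fun (ξ : Nat) => fun (κ : Nat) => succ κ) ζ) 4 0))) (vnil Nat))
  ~> vcons Nat 1 0 (vcons Nat 0 (succ (succ ((fun (s : Nat) => elimNat (fun (ζ : Nat) => Nat) 4 (fun (w : Nat) => fun (ξ : Nat) => succ ξ) s) 0))) (vnil Nat))
  ~> vcons Nat 1 0 (vcons Nat 0 (succ (succ (elimNat (fun (s : Nat) => Nat) 4 (fun (ζ : Nat) => fun (w : Nat) => succ w) 0))) (vnil Nat))
  ~> vcons Nat 1 0 (vcons Nat 0 6 (vnil Nat))
type:
  Vec Nat 2


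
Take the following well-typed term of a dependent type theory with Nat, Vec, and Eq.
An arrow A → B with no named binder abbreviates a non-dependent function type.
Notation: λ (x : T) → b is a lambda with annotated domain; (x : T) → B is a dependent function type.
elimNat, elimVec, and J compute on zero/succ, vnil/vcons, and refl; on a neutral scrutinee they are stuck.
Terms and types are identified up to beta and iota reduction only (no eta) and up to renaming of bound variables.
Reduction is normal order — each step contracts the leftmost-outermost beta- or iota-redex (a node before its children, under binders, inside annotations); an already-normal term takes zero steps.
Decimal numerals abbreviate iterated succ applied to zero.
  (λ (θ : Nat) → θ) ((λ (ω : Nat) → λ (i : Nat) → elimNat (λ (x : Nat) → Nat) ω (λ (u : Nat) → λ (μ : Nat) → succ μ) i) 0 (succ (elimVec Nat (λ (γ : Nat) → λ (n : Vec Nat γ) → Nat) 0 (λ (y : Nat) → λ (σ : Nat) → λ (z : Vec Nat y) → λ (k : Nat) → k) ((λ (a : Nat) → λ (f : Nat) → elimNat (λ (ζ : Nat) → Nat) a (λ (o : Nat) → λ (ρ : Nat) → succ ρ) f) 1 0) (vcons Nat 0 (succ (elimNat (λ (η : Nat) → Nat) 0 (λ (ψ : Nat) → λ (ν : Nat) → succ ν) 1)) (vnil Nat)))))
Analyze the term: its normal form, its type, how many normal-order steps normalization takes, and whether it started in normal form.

resulting normal form:
  1
type:
  Nat
steps to reach normal form (normal order): 13
term was already normal: no
first contracted redex: a beta-redex


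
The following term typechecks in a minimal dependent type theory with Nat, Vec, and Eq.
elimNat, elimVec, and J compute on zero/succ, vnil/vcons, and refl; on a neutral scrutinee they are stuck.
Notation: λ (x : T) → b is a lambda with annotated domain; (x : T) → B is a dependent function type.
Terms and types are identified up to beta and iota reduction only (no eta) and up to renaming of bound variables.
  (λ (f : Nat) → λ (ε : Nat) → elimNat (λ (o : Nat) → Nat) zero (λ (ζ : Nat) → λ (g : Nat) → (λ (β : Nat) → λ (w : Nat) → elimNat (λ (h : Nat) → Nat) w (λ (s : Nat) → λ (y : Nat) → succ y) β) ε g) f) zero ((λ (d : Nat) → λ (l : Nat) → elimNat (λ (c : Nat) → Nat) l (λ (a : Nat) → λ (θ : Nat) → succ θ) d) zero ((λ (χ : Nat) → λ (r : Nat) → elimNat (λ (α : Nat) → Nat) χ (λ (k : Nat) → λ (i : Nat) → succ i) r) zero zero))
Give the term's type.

inferred type:
  Nat


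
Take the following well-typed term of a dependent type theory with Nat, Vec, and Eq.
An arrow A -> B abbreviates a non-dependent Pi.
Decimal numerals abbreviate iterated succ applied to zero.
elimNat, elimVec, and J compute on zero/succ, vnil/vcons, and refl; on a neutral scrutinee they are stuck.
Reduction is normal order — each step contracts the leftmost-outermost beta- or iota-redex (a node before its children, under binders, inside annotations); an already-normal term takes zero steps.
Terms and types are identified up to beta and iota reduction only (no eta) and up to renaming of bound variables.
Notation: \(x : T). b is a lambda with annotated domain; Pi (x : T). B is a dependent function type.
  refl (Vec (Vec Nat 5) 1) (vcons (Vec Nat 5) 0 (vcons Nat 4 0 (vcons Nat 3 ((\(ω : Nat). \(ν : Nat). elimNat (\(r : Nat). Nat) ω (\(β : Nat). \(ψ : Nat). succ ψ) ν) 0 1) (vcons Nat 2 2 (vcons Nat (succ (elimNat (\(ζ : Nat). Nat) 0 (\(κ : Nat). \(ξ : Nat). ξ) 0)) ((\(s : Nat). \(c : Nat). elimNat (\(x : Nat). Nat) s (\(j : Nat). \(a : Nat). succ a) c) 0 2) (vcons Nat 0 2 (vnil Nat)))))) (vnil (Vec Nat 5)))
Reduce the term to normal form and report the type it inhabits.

reduced normal form:
  refl (Vec (Vec Nat 5) 1) (vcons (Vec Nat 5) 0 (vcons Nat 4 0 (vcons Nat 3 1 (vcons Nat 2 2 (vcons Nat 1 2 (vcons Nat 0 2 (vnil Nat)))))) (vnil (Vec Nat 5)))
type:
  Eq (Vec (Vec Nat 5) 1) (vcons (Vec Nat 5) 0 (vcons Nat 4 0 (vcons Nat 3 1 (vcons Nat 2 2 (vcons Nat 1 2 (vcons Nat 0 2 (vnil Nat)))))) (vnil (Vec Nat 5))) (vcons (Vec Nat 5) 0 (vcons Nat 4 0 (vcons Nat 3 1 (vcons Nat 2 2 (vcons Nat 1 2 (vcons Nat 0 2 (vnil Nat)))))) (vnil (Vec Nat 5)))


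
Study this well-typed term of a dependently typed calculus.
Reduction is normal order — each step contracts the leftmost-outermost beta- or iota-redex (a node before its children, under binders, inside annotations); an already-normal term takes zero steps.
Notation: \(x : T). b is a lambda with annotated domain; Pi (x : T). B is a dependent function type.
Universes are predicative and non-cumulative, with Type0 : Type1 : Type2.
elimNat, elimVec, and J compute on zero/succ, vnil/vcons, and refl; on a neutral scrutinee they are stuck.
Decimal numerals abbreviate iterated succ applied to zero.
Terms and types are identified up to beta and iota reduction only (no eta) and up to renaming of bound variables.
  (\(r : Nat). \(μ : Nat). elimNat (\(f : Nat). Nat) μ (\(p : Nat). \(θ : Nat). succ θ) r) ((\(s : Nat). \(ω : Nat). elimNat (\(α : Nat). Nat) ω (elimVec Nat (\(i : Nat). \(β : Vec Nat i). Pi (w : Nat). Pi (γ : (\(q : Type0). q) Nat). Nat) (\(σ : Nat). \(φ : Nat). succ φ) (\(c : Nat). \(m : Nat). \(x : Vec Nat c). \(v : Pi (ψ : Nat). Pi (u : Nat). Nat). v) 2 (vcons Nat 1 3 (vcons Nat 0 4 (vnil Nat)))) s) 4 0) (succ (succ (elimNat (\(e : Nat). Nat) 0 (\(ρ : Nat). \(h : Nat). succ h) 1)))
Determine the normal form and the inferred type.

normal form:
  7
inferred type:
  Nat


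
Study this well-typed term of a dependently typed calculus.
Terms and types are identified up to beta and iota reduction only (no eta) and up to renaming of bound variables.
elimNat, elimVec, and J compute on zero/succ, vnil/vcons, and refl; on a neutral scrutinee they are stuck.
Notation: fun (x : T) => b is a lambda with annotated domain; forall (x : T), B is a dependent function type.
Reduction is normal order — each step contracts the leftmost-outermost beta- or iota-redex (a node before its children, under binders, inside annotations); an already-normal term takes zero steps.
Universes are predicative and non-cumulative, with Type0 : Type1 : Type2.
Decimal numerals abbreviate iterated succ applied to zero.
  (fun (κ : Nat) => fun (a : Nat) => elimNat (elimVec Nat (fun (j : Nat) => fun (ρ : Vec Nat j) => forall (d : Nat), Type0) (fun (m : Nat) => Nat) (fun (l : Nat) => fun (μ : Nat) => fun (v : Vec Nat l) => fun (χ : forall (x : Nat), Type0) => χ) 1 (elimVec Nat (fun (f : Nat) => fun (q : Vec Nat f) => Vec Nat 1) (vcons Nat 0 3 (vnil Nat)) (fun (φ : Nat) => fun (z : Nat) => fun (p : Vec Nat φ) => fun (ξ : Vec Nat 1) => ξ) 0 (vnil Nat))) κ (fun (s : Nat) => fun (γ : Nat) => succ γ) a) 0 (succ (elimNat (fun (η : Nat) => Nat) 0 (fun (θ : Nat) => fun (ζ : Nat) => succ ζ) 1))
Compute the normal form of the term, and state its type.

normal form:
  2
the term's type:
  Nat
observation: contracting a beta-redex first, the term normalizes in 20 steps.


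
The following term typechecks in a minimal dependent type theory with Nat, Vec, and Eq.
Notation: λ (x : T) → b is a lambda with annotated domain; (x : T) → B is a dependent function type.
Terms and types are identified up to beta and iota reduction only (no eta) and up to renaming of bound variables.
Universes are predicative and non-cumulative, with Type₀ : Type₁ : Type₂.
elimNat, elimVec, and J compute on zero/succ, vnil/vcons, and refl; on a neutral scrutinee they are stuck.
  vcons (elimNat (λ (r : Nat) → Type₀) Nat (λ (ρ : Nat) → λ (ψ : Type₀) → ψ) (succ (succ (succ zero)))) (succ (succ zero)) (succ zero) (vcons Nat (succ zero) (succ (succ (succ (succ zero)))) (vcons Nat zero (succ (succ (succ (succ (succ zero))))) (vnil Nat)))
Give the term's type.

the term's type:
  Vec Nat (succ (succ (succ zero)))


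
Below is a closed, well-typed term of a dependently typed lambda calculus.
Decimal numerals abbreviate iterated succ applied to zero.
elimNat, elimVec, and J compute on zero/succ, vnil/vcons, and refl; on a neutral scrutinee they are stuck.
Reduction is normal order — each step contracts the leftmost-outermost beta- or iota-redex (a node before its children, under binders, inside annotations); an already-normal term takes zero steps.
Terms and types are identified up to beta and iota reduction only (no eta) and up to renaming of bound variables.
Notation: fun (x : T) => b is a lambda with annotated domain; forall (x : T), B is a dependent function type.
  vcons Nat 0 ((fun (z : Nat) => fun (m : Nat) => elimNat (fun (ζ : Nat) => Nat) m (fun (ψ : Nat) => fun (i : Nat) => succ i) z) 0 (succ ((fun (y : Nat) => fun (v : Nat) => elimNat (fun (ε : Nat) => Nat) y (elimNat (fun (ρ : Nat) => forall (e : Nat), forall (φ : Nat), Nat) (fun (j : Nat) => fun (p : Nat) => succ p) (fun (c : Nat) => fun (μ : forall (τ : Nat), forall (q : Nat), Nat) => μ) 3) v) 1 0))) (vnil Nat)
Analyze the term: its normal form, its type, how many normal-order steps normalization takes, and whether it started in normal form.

resulting normal form:
  vcons Nat 0 2 (vnil Nat)
inferred type:
  Vec Nat 1
reduction steps (normal order): 6
term was already normal: no
first redex: a beta-redex


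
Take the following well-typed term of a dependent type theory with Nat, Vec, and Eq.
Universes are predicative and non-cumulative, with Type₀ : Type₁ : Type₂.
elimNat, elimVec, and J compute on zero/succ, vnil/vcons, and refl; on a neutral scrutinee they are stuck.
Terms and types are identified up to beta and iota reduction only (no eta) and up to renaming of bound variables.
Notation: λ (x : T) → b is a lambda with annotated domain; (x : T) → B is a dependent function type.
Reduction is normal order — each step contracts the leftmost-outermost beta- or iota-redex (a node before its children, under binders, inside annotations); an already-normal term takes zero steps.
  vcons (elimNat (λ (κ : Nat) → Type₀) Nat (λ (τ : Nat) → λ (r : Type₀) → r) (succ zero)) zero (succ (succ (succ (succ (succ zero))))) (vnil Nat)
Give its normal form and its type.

normal form:
  vcons Nat zero (succ (succ (succ (succ (succ zero))))) (vnil Nat)
type:
  Vec Nat (succ zero)


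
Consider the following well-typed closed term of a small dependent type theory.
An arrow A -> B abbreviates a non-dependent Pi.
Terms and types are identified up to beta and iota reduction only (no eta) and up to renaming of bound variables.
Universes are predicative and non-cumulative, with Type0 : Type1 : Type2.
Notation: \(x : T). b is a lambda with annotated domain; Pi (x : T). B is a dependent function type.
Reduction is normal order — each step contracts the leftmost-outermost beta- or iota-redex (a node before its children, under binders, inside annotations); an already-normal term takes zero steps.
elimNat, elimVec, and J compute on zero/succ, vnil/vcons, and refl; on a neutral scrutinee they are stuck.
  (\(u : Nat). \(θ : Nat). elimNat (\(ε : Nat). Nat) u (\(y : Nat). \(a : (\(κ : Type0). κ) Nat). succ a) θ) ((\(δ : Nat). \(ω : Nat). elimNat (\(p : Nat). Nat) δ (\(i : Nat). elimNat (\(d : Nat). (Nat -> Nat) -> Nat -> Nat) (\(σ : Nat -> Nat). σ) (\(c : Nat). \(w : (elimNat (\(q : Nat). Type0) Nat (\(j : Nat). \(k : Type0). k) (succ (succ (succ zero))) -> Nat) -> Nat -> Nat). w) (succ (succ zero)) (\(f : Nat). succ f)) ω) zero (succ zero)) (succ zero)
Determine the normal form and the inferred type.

reduced normal form:
  succ (succ zero)
inferred type:
  Nat


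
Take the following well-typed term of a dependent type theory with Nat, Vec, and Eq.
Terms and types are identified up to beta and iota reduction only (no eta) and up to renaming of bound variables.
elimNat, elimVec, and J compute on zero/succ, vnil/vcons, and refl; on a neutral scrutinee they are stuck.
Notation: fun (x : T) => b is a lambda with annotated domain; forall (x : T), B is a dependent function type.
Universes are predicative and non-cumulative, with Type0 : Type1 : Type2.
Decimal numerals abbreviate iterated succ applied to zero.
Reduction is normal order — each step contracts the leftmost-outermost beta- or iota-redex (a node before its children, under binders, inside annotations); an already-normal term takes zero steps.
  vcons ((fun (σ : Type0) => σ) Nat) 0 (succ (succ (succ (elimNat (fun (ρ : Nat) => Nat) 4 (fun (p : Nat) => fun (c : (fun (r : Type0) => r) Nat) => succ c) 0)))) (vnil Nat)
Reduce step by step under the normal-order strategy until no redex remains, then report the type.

normal-order reduction sequence:
  vcons ((fun (σ : Type0) => σ) Nat) 0 (succ (succ (succ (elimNat (fun (ρ : Nat) => Nat) 4 (fun (p : Nat) => fun (c : (fun (r : Type0) => r) Nat) => succ c) 0)))) (vnil Nat)
  ~> vcons Nat 0 (succ (succ (succ (elimNat (fun (σ : Nat) => Nat) 4 (fun (ρ : Nat) => fun (p : (fun (c : Type0) => c) Nat) => succ p) 0)))) (vnil Nat)
  ~> vcons Nat 0 7 (vnil Nat)
inferred type:
  Vec Nat 1


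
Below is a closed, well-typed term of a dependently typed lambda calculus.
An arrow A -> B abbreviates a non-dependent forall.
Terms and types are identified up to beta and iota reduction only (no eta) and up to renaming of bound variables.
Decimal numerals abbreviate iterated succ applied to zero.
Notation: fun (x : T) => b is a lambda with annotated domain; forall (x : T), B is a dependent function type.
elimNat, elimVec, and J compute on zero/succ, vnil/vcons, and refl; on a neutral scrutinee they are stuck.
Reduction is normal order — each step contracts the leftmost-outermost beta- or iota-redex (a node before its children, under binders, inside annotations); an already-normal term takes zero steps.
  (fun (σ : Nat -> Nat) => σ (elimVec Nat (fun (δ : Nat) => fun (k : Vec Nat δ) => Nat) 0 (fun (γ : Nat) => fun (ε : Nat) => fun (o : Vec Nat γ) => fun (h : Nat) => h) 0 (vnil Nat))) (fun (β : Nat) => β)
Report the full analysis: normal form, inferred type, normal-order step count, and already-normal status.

resulting normal form:
  0
type:
  Nat
steps to reach normal form (normal order): 3
started in normal form: no
first redex: a beta-redex


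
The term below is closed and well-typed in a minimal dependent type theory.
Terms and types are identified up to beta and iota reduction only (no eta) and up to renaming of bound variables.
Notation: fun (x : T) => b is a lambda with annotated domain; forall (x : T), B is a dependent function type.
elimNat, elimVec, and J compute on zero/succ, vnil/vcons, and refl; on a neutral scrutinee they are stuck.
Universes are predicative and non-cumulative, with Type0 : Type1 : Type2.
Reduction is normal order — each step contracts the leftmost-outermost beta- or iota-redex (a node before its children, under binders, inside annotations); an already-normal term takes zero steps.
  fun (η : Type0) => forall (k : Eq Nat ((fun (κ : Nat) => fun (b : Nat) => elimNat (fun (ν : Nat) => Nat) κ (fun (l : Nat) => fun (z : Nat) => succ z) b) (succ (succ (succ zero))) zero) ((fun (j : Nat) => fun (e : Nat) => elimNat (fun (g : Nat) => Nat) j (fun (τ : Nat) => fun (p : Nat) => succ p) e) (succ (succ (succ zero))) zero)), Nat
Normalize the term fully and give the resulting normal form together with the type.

normal form:
  fun (η : Type0) => forall (k : Eq Nat (succ (succ (succ zero))) (succ (succ (succ zero)))), Nat
inferred type:
  forall (η : Type0), Type0
observation: normalization takes exactly 6 steps under the normal-order strategy.


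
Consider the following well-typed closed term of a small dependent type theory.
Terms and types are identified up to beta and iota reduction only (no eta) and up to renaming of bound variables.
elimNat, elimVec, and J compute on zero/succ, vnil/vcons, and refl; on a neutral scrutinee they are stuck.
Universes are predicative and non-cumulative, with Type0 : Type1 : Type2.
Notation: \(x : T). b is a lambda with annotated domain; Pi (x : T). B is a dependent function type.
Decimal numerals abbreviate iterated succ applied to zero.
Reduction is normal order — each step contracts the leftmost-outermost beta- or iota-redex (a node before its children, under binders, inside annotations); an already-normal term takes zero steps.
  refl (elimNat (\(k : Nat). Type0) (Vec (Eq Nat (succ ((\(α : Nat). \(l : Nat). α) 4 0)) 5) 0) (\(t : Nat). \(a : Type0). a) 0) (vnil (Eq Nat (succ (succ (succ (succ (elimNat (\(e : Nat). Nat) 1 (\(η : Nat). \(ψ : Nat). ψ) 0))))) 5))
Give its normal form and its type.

normal form:
  refl (Vec (Eq Nat 5 5) 0) (vnil (Eq Nat 5 5))
inferred type:
  Eq (Vec (Eq Nat 5 5) 0) (vnil (Eq Nat 5 5)) (vnil (Eq Nat 5 5))
observation: 4 normal-order steps normalize the term, beginning with an elimNat iota-redex.


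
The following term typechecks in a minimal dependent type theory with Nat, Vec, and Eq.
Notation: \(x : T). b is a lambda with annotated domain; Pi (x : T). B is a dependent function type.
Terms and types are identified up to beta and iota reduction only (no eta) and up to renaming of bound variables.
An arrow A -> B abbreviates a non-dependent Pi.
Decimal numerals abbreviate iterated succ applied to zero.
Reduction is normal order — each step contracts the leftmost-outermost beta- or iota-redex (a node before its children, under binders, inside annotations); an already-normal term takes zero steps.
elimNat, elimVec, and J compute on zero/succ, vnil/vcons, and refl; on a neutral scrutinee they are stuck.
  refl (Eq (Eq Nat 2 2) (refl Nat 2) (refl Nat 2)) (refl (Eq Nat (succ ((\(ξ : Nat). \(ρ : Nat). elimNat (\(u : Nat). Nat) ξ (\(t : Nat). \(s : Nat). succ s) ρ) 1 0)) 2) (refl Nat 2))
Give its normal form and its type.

normal form:
  refl (Eq (Eq Nat 2 2) (refl Nat 2) (refl Nat 2)) (refl (Eq Nat 2 2) (refl Nat 2))
inferred type:
  Eq (Eq (Eq Nat 2 2) (refl Nat 2) (refl Nat 2)) (refl (Eq Nat 2 2) (refl Nat 2)) (refl (Eq Nat 2 2) (refl Nat 2))


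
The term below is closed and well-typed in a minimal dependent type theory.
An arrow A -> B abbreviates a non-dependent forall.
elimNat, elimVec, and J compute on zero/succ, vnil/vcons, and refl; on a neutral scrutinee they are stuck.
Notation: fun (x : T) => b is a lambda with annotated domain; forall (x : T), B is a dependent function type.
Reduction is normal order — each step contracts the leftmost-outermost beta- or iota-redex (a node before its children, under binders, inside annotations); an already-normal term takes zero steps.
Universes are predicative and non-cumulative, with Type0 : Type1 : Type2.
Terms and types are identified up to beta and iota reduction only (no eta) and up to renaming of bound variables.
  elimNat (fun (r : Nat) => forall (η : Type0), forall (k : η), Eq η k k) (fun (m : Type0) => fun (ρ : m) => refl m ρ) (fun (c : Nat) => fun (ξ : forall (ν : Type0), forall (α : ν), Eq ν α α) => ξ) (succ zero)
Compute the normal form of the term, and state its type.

normal form:
  fun (r : Type0) => fun (η : r) => refl r η
type:
  forall (r : Type0), forall (η : r), Eq r η η


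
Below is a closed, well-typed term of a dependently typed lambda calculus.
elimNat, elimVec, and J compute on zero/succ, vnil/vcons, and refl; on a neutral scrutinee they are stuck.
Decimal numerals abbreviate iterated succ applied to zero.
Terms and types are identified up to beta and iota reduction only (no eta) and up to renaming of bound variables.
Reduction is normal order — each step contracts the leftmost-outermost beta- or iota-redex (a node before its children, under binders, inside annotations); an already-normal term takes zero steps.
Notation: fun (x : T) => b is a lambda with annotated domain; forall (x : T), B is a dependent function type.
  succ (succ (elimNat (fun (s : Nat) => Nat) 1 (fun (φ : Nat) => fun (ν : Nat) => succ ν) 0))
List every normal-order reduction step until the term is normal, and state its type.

reduction (normal order):
  succ (succ (elimNat (fun (s : Nat) => Nat) 1 (fun (φ : Nat) => fun (ν : Nat) => succ ν) 0))
  ~> 3
the term's type:
  Nat


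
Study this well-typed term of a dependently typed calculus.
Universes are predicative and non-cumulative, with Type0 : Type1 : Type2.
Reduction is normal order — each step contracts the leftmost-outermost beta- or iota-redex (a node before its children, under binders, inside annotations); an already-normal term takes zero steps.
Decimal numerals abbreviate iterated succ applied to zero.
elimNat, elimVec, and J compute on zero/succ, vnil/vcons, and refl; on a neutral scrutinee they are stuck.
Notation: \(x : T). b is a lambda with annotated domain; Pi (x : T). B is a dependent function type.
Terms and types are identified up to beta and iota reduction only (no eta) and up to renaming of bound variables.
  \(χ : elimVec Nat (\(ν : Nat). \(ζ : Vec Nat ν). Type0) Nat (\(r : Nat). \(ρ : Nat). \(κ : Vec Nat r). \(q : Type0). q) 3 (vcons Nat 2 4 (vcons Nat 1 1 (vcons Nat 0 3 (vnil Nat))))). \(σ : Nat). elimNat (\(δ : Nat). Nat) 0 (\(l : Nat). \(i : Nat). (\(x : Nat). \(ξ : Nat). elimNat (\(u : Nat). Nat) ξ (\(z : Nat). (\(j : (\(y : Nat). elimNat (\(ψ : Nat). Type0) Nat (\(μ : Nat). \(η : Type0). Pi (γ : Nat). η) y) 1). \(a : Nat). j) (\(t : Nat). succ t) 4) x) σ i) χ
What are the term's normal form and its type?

normal form:
  \(χ : Nat). \(ν : Nat). elimNat (\(ζ : Nat). Nat) 0 (\(r : Nat). \(ρ : Nat). elimNat (\(κ : Nat). Nat) ρ (\(q : Nat). \(σ : Nat). succ σ) ν) χ
type:
  Pi (χ : Nat). Pi (ν : Nat). Nat
observation: the leftmost-outermost redex is an elimVec iota-redex, and normalization takes 20 steps.


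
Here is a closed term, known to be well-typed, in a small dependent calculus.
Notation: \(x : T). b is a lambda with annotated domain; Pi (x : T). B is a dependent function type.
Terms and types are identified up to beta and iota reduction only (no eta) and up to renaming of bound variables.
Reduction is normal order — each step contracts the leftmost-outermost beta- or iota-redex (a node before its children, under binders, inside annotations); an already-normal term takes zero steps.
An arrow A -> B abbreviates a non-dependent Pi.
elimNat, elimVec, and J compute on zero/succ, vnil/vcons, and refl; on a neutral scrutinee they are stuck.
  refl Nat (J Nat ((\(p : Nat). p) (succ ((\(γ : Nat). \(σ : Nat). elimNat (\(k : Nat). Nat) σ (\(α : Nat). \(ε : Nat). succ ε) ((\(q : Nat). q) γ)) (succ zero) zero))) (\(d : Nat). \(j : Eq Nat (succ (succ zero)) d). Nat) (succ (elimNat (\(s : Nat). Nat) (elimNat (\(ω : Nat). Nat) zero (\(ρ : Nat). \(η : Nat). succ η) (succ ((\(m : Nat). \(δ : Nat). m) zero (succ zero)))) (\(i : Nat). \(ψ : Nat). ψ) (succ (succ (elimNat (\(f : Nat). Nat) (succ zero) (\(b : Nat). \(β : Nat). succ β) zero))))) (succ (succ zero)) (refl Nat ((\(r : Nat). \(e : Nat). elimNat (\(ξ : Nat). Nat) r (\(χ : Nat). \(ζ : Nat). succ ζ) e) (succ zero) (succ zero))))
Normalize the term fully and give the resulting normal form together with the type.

resulting normal form:
  refl Nat (succ (succ zero))
type:
  Eq Nat (succ (succ zero)) (succ (succ zero))
observation: 18 normal-order steps separate the term from its normal form.


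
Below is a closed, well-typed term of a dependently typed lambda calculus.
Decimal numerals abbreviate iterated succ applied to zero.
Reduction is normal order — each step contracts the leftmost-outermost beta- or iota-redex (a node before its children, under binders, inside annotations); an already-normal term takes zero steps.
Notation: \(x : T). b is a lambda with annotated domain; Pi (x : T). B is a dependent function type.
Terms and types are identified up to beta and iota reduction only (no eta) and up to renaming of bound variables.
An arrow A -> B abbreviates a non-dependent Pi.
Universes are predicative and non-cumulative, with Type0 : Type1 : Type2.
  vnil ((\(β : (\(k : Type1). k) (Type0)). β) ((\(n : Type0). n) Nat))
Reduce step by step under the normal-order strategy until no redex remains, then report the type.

reduction (normal order):
  vnil ((\(β : (\(k : Type1). k) (Type0)). β) ((\(n : Type0). n) Nat))
  ~> vnil ((\(β : Type0). β) Nat)
  ~> vnil Nat
type:
  Vec Nat 0


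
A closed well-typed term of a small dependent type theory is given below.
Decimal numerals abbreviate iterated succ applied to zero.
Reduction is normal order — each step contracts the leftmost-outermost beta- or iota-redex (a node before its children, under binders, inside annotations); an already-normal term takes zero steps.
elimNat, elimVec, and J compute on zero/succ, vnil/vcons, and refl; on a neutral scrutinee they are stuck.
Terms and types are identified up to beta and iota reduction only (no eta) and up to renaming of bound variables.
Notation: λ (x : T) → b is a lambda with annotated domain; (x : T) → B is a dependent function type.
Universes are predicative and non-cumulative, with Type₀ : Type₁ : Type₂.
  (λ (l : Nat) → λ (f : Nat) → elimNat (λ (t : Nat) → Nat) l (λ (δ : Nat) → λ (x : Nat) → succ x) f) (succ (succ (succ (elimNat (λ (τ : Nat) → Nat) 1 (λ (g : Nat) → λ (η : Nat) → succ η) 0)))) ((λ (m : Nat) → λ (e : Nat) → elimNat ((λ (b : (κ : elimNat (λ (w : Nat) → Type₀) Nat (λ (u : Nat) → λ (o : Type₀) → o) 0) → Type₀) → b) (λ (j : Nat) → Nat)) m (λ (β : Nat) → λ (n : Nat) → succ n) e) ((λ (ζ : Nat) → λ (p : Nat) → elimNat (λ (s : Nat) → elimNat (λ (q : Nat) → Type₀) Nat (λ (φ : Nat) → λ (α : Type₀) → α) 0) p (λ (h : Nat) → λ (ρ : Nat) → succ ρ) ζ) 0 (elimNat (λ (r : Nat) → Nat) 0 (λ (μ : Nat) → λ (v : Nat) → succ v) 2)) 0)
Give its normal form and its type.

reduced normal form:
  6
inferred type:
  Nat


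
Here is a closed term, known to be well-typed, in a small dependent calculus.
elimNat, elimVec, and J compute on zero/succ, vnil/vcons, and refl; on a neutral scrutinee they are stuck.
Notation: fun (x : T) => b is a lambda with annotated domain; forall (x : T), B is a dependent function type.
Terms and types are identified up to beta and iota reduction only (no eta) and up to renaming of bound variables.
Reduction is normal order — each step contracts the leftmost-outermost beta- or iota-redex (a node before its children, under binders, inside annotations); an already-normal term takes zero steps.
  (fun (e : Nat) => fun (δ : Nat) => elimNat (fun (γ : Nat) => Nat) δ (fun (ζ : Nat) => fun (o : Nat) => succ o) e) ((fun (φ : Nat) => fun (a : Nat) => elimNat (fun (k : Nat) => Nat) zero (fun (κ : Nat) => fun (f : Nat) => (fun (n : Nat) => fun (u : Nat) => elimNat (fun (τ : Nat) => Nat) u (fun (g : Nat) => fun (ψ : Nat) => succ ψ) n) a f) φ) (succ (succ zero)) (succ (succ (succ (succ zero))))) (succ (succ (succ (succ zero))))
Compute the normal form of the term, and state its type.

normal form:
  succ (succ (succ (succ (succ (succ (succ (succ (succ (succ (succ (succ zero)))))))))))
the term's type:
  Nat
observation: the term reaches its normal form after 66 normal-order steps.


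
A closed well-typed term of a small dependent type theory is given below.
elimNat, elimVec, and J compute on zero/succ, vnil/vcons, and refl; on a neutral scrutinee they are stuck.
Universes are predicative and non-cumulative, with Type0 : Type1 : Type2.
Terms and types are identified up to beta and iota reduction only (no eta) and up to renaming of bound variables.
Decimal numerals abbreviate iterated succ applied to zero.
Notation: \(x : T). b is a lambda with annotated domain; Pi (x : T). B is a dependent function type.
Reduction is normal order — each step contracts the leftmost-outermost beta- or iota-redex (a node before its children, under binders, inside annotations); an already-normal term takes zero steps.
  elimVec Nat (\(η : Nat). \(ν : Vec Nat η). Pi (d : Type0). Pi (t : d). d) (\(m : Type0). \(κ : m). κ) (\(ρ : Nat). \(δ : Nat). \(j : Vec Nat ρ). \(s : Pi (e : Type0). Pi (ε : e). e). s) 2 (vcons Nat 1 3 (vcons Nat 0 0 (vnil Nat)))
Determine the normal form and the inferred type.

reduced normal form:
  \(η : Type0). \(ν : η). ν
the term's type:
  Pi (η : Type0). Pi (ν : η). η
observation: the term reaches its normal form after 11 normal-order steps.


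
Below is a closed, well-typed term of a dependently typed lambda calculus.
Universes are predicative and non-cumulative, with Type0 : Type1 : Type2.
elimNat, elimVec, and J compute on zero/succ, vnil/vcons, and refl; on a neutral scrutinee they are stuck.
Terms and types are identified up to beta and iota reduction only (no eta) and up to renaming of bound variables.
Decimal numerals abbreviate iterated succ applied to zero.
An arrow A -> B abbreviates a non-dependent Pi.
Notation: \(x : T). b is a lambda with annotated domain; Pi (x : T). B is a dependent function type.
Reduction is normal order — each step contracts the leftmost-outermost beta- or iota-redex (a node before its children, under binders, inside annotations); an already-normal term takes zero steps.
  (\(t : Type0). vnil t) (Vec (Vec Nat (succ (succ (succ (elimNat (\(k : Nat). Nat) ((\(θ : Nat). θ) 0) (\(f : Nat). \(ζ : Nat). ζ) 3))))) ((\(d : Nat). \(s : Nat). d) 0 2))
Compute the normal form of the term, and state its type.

resulting normal form:
  vnil (Vec (Vec Nat 3) 0)
type:
  Vec (Vec (Vec Nat 3) 0) 0
observation: contracting a beta-redex first, the term normalizes in 14 steps.


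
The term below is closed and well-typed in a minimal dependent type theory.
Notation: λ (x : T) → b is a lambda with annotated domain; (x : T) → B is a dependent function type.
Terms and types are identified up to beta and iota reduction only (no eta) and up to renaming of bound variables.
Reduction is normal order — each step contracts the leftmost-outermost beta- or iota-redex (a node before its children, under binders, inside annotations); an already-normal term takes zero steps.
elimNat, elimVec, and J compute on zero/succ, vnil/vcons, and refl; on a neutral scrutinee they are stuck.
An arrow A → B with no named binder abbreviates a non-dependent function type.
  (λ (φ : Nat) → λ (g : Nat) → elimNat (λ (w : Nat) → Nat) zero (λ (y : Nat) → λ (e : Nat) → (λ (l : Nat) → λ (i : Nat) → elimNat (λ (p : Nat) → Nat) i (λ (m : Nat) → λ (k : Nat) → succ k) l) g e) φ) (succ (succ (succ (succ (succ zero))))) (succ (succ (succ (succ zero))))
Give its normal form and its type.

normal form:
  succ (succ (succ (succ (succ (succ (succ (succ (succ (succ (succ (succ (succ (succ (succ (succ (succ (succ (succ (succ zero)))))))))))))))))))
the term's type:
  Nat
observation: the leftmost-outermost redex is a beta-redex, and normalization takes 93 steps.


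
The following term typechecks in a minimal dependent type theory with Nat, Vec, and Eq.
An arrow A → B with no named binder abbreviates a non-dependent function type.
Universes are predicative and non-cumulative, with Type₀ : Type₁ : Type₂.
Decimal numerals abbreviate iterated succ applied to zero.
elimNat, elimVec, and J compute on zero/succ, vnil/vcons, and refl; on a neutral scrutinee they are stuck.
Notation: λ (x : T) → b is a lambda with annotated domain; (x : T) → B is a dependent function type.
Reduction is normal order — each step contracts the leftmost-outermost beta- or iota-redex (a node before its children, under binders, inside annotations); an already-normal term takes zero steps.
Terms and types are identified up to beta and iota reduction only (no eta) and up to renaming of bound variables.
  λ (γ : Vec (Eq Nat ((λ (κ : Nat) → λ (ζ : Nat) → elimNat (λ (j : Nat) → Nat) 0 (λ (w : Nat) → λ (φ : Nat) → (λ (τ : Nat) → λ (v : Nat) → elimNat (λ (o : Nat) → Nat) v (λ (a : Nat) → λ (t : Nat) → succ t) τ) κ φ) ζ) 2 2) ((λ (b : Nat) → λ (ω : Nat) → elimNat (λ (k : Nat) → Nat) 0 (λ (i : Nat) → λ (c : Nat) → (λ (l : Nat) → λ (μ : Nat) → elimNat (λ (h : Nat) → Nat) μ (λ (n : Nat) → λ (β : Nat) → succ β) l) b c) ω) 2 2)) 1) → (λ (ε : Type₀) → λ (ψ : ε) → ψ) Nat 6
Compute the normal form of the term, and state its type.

reduced normal form:
  λ (γ : Vec (Eq Nat 4 4) 1) → 6
the term's type:
  Vec (Eq Nat 4 4) 1 → Nat


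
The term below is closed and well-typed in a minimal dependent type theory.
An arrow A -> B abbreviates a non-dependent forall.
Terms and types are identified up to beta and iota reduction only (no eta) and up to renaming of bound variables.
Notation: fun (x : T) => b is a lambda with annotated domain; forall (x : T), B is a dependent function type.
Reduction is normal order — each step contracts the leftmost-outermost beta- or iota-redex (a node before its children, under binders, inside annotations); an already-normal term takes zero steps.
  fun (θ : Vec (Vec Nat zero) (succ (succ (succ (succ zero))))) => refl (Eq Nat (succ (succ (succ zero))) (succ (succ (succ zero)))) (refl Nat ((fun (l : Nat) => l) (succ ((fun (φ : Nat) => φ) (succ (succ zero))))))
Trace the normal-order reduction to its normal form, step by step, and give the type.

normal-order reduction:
  fun (θ : Vec (Vec Nat zero) (succ (succ (succ (succ zero))))) => refl (Eq Nat (succ (succ (succ zero))) (succ (succ (succ zero)))) (refl Nat ((fun (l : Nat) => l) (succ ((fun (φ : Nat) => φ) (succ (succ zero))))))
  ~> fun (θ : Vec (Vec Nat zero) (succ (succ (succ (succ zero))))) => refl (Eq Nat (succ (succ (succ zero))) (succ (succ (succ zero)))) (refl Nat (succ ((fun (l : Nat) => l) (succ (succ zero)))))
  ~> fun (θ : Vec (Vec Nat zero) (succ (succ (succ (succ zero))))) => refl (Eq Nat (succ (succ (succ zero))) (succ (succ (succ zero)))) (refl Nat (succ (succ (succ zero))))
inferred type:
  Vec (Vec Nat zero) (succ (succ (succ (succ zero)))) -> Eq (Eq Nat (succ (succ (succ zero))) (succ (succ (succ zero)))) (refl Nat (succ (succ (succ zero)))) (refl Nat (succ (succ (succ zero))))


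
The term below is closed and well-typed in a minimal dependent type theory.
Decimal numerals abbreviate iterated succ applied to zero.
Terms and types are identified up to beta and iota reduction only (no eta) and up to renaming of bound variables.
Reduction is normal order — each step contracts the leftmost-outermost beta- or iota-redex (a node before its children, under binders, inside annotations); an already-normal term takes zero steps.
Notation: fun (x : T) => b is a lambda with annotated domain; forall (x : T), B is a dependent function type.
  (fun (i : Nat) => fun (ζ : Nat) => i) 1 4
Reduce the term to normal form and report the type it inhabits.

normal form:
  1
the term's type:
  Nat


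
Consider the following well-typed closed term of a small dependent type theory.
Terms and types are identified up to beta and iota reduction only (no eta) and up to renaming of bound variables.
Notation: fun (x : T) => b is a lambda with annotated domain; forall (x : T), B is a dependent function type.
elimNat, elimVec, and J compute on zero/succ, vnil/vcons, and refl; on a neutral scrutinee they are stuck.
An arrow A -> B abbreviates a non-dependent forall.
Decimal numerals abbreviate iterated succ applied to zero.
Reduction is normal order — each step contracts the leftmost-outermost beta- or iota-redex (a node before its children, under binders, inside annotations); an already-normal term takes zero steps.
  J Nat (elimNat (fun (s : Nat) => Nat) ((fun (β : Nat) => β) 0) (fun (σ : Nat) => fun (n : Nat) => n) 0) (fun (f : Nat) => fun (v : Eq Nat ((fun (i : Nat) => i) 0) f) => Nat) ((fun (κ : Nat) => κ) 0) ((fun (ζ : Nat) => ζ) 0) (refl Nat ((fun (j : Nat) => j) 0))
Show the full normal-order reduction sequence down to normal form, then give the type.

reduction (normal order):
  J Nat (elimNat (fun (s : Nat) => Nat) ((fun (β : Nat) => β) 0) (fun (σ : Nat) => fun (n : Nat) => n) 0) (fun (f : Nat) => fun (v : Eq Nat ((fun (i : Nat) => i) 0) f) => Nat) ((fun (κ : Nat) => κ) 0) ((fun (ζ : Nat) => ζ) 0) (refl Nat ((fun (j : Nat) => j) 0))
  ~> (fun (s : Nat) => s) 0
  ~> 0
type:
  Nat


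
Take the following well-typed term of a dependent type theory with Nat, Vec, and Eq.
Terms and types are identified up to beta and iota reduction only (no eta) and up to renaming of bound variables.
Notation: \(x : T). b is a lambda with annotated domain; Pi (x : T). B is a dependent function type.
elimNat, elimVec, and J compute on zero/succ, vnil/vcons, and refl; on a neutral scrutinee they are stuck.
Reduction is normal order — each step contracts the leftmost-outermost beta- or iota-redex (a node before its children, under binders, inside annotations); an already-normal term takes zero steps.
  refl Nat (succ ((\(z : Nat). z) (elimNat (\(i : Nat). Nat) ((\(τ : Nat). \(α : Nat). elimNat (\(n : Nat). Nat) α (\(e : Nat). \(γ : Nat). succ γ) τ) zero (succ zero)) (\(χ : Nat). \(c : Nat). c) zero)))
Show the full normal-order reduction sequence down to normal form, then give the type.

normal-order reduction sequence:
  refl Nat (succ ((\(z : Nat). z) (elimNat (\(i : Nat). Nat) ((\(τ : Nat). \(α : Nat). elimNat (\(n : Nat). Nat) α (\(e : Nat). \(γ : Nat). succ γ) τ) zero (succ zero)) (\(χ : Nat). \(c : Nat). c) zero)))
  ~> refl Nat (succ (elimNat (\(z : Nat). Nat) ((\(i : Nat). \(τ : Nat). elimNat (\(α : Nat). Nat) τ (\(n : Nat). \(e : Nat). succ e) i) zero (succ zero)) (\(γ : Nat). \(χ : Nat). χ) zero))
  ~> refl Nat (succ ((\(z : Nat). \(i : Nat). elimNat (\(τ : Nat). Nat) i (\(α : Nat). \(n : Nat). succ n) z) zero (succ zero)))
  ~> refl Nat (succ ((\(z : Nat). elimNat (\(i : Nat). Nat) z (\(τ : Nat). \(α : Nat). succ α) zero) (succ zero)))
  ~> refl Nat (succ (elimNat (\(z : Nat). Nat) (succ zero) (\(i : Nat). \(τ : Nat). succ τ) zero))
  ~> refl Nat (succ (succ zero))
inferred type:
  Eq Nat (succ (succ zero)) (succ (succ zero))


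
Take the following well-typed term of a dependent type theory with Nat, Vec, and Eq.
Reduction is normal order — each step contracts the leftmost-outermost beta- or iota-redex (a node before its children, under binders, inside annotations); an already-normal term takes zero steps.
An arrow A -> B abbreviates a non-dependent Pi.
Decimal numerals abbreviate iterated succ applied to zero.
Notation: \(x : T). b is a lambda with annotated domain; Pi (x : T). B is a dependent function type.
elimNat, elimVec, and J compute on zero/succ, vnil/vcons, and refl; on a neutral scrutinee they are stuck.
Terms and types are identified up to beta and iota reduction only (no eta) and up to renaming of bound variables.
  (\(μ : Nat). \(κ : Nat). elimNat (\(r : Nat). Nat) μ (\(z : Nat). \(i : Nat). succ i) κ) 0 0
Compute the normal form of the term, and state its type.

normal form:
  0
inferred type:
  Nat
observation: reduction starts at a beta-redex, and 3 normal-order steps reach the normal form.
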